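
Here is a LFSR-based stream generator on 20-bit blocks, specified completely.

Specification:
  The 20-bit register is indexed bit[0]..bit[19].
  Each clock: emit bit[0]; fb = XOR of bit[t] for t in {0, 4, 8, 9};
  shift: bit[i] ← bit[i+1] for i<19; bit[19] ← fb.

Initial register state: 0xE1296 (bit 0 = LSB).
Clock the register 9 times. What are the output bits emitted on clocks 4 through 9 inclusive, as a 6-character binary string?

reg_0 = 0xE1296
clock 1: out=0, reg = 0x7094B
clock 2: out=1, reg = 0x384A5
clock 3: out=1, reg = 0x9C252
clock 4: out=0, reg = 0x4E129
clock 5: out=1, reg = 0x27094
clock 6: out=0, reg = 0x9384A
clock 7: out=0, reg = 0x49C25
clock 8: out=1, reg = 0xA4E12
clock 9: out=0, reg = 0x52709

010010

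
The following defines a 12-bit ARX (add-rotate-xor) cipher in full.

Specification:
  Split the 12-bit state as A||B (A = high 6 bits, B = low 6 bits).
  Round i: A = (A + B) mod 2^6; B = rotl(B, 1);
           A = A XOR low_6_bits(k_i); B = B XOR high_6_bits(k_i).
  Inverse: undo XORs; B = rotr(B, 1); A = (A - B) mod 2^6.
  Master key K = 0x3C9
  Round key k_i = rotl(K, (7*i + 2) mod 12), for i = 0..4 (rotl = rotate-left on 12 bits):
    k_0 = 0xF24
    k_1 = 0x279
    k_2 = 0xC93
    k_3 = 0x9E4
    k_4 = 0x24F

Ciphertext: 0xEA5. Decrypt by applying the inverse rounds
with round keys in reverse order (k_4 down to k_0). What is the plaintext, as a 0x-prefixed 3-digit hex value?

s_0 = ciphertext = 0xEA5
s_1 = InvRound(s_0, k_4) = 0x7D6
s_2 = InvRound(s_1, k_3) = 0x0F8
s_3 = InvRound(s_2, k_2) = 0x2C5
s_4 = InvRound(s_3, k_1) = 0xB06
s_5 = InvRound(s_4, k_0) = 0xADD

0xADD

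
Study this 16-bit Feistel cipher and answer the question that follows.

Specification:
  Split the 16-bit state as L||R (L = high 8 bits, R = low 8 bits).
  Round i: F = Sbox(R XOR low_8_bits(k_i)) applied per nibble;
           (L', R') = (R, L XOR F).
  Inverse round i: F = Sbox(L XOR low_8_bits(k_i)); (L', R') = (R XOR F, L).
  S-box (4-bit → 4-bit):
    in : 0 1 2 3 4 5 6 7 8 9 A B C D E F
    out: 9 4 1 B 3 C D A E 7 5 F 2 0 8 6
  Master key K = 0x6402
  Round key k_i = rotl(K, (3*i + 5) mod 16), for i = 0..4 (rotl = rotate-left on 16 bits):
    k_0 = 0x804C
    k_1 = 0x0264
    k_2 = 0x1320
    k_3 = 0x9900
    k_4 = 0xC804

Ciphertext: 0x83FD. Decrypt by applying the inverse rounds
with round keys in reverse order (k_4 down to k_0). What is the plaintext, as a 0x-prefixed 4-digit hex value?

0x1DAA

s_0 = ciphertext = 0x83FD
s_1 = InvRound(s_0, k_4) = 0x1783
s_2 = InvRound(s_1, k_3) = 0xC917
s_3 = InvRound(s_2, k_2) = 0x90C9
s_4 = InvRound(s_3, k_1) = 0xAA90
s_5 = InvRound(s_4, k_0) = 0x1DAA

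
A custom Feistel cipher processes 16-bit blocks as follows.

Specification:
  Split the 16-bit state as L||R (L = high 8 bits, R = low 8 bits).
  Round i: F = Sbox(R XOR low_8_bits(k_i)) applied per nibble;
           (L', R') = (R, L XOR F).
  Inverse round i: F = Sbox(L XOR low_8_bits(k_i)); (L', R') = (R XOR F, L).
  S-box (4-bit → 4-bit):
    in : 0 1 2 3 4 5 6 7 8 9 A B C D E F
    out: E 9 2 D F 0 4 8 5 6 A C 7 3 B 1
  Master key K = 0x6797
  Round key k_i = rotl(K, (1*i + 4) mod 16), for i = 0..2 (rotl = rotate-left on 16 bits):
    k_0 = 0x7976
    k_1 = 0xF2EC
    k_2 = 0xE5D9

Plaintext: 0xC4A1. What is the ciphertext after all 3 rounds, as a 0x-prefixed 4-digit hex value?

s_0 = plaintext = 0xC4A1
s_1 = Round(s_0, k_0) = 0xA1FC
s_2 = Round(s_1, k_1) = 0xFC3F
s_3 = Round(s_2, k_2) = 0x3F48

0x3F48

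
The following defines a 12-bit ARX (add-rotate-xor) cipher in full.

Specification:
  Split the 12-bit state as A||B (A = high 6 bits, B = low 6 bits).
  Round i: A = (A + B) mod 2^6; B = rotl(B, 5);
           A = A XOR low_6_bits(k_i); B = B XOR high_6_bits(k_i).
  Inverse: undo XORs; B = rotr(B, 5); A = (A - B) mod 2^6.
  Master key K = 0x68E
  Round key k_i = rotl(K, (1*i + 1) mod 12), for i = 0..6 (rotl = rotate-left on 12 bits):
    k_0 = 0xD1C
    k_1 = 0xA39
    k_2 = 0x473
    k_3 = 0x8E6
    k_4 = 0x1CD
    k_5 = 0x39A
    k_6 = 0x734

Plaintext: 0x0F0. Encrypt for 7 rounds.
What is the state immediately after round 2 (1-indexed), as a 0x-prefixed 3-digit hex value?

s_0 = plaintext = 0x0F0
s_1 = Round(s_0, k_0) = 0xBEC
s_2 = Round(s_1, k_1) = 0x8BE
s_3 = Round(s_2, k_2) = 0x4CE
s_4 = Round(s_3, k_3) = 0x1E4
s_5 = Round(s_4, k_4) = 0x995
s_6 = Round(s_5, k_5) = 0x864
s_7 = Round(s_6, k_6) = 0xC4E

0x8BE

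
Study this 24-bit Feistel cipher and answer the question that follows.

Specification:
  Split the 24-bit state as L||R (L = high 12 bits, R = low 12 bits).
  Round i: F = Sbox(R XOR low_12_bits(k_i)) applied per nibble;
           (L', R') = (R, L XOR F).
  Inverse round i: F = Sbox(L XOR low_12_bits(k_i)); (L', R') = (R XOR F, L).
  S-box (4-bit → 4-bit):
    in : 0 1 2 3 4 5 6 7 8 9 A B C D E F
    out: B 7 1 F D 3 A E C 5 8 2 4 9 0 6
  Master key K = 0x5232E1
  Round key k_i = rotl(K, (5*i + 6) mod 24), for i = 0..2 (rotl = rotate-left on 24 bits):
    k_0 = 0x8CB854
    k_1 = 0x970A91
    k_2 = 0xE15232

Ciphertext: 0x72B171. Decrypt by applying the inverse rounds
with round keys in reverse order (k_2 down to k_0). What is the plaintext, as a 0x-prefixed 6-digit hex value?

0xD10B78

s_0 = ciphertext = 0x72B171
s_1 = InvRound(s_0, k_2) = 0x20472B
s_2 = InvRound(s_1, k_1) = 0xB78204
s_3 = InvRound(s_2, k_0) = 0xD10B78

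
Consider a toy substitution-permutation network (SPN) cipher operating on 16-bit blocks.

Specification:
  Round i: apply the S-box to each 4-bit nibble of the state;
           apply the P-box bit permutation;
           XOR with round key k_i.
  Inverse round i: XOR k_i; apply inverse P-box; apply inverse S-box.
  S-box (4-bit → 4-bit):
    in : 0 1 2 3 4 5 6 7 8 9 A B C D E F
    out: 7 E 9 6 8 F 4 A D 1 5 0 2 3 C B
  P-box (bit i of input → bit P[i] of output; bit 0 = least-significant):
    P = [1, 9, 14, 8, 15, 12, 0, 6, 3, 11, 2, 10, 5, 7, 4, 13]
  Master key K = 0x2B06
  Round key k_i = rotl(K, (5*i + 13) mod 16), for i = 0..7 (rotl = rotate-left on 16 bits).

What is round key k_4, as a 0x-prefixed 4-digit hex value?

0x560C

K = 0x2B06
k_0 = rotl(K, (5*0+13) mod 16) = rotl(K, 13) = 0xC560
k_1 = rotl(K, (5*1+13) mod 16) = rotl(K, 2) = 0xAC18
k_2 = rotl(K, (5*2+13) mod 16) = rotl(K, 7) = 0x8315
k_3 = rotl(K, (5*3+13) mod 16) = rotl(K, 12) = 0x62B0
k_4 = rotl(K, (5*4+13) mod 16) = rotl(K, 1) = 0x560C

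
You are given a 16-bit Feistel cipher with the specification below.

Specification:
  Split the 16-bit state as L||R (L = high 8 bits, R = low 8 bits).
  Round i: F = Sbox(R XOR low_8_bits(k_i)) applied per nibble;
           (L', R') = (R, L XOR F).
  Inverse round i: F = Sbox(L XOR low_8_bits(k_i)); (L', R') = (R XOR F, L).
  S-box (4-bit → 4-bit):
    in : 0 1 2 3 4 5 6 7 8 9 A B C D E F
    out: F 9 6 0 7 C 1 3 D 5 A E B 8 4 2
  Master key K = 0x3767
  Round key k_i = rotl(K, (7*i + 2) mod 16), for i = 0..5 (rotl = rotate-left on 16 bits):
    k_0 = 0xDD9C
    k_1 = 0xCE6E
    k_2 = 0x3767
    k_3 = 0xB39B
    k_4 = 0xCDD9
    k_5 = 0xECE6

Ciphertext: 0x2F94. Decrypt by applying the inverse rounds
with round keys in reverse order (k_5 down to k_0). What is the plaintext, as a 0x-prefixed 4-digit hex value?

0x225F

s_0 = ciphertext = 0x2F94
s_1 = InvRound(s_0, k_5) = 0x212F
s_2 = InvRound(s_1, k_4) = 0x0221
s_3 = InvRound(s_2, k_3) = 0x7402
s_4 = InvRound(s_3, k_2) = 0x9274
s_5 = InvRound(s_4, k_1) = 0x5F92
s_6 = InvRound(s_5, k_0) = 0x225F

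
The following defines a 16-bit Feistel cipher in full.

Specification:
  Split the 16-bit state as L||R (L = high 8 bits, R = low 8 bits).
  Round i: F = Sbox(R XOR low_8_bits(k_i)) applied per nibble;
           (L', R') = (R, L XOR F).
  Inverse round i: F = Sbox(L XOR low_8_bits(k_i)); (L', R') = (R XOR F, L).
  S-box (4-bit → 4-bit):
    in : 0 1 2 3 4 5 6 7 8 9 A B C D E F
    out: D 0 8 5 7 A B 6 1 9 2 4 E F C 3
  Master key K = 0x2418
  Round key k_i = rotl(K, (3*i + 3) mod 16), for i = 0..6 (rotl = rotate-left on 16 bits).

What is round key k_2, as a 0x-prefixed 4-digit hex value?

K = 0x2418
k_0 = rotl(K, (3*0+3) mod 16) = rotl(K, 3) = 0x20C1
k_1 = rotl(K, (3*1+3) mod 16) = rotl(K, 6) = 0x0609
k_2 = rotl(K, (3*2+3) mod 16) = rotl(K, 9) = 0x3048

0x3048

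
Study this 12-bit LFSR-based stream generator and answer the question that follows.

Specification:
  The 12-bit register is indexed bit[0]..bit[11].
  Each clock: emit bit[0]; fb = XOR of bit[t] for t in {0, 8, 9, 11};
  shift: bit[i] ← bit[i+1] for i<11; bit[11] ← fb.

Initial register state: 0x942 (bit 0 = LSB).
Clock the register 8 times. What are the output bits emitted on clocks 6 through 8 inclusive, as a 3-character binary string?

010

reg_0 = 0x942
clock 1: out=0, reg = 0x4A1
clock 2: out=1, reg = 0xA50
clock 3: out=0, reg = 0x528
clock 4: out=0, reg = 0xA94
clock 5: out=0, reg = 0x54A
clock 6: out=0, reg = 0xAA5
clock 7: out=1, reg = 0xD52
clock 8: out=0, reg = 0x6A9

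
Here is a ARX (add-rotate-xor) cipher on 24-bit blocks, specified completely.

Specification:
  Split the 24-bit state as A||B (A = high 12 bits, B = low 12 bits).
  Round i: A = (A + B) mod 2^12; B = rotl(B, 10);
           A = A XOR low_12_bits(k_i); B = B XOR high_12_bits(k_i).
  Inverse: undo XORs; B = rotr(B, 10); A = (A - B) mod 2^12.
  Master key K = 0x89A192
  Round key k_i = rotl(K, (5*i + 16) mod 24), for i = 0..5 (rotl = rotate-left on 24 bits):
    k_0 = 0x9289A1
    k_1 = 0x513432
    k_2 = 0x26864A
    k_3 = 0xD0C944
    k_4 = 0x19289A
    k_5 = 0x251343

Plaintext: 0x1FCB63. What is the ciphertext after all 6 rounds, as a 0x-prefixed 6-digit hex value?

s_0 = plaintext = 0x1FCB63
s_1 = Round(s_0, k_0) = 0x4FE7F0
s_2 = Round(s_1, k_1) = 0x8DC4EF
s_3 = Round(s_2, k_2) = 0xB81F53
s_4 = Round(s_3, k_3) = 0x3902D8
s_5 = Round(s_4, k_4) = 0xEF2124
s_6 = Round(s_5, k_5) = 0x355218

0x355218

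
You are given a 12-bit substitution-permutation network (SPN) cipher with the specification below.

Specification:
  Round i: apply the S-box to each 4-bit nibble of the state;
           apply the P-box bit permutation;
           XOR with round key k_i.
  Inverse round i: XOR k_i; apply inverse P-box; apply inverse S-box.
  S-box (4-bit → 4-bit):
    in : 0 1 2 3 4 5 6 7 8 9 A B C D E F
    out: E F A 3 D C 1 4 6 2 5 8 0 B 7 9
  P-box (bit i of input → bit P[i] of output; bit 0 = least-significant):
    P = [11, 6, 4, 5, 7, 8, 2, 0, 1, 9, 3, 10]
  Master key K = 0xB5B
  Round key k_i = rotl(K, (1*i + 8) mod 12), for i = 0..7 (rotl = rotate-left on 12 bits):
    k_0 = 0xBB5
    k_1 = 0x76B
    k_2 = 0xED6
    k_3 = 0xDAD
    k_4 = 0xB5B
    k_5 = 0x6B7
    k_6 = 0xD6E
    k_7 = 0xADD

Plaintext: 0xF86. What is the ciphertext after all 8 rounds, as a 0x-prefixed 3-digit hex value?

s_0 = plaintext = 0xF86
s_1 = Round(s_0, k_0) = 0x6B3
s_2 = Round(s_1, k_1) = 0xF28
s_3 = Round(s_2, k_2) = 0xB85
s_4 = Round(s_3, k_3) = 0x899
s_5 = Round(s_4, k_4) = 0x813
s_6 = Round(s_5, k_5) = 0xD7A
s_7 = Round(s_6, k_6) = 0x378
s_8 = Round(s_7, k_7) = 0x88B

0x88B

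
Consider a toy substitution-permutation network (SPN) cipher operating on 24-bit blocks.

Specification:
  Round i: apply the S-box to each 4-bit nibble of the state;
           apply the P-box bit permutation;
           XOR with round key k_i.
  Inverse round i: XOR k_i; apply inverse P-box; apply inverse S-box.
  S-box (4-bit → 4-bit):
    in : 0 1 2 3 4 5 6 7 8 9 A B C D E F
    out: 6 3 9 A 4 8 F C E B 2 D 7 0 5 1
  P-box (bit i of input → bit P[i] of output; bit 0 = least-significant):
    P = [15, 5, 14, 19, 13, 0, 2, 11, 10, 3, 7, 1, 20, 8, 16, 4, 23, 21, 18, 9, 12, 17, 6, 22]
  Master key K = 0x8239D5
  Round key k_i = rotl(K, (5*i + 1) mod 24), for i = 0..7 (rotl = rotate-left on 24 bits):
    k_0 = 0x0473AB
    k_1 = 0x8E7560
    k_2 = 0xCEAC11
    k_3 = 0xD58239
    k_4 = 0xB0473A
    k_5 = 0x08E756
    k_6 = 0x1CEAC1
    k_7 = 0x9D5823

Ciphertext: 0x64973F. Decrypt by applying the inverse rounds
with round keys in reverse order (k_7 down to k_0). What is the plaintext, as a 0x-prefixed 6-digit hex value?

s_0 = ciphertext = 0x64973F
s_1 = InvRound(s_0, k_7) = 0x59617B
s_2 = InvRound(s_1, k_6) = 0x578851
s_3 = InvRound(s_2, k_5) = 0x37C267
s_4 = InvRound(s_3, k_4) = 0x0E810F
s_5 = InvRound(s_4, k_3) = 0x326543
s_6 = InvRound(s_5, k_2) = 0x7C955B
s_7 = InvRound(s_6, k_1) = 0x31231C
s_8 = InvRound(s_7, k_0) = 0xF0B700

0xF0B700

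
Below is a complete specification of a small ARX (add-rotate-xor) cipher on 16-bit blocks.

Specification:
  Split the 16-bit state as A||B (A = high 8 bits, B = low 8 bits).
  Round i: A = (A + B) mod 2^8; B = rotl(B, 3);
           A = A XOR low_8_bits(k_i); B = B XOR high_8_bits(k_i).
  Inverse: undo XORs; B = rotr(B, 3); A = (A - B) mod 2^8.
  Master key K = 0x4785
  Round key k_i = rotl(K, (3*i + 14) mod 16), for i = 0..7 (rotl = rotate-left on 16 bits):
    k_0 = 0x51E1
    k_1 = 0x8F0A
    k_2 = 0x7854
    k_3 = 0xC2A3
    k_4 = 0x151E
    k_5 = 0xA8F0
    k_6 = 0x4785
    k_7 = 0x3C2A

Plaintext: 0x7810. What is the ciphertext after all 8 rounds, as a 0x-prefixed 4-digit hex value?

s_0 = plaintext = 0x7810
s_1 = Round(s_0, k_0) = 0x69D1
s_2 = Round(s_1, k_1) = 0x3001
s_3 = Round(s_2, k_2) = 0x6570
s_4 = Round(s_3, k_3) = 0x7641
s_5 = Round(s_4, k_4) = 0xA91F
s_6 = Round(s_5, k_5) = 0x3850
s_7 = Round(s_6, k_6) = 0x0DC5
s_8 = Round(s_7, k_7) = 0xF812

0xF812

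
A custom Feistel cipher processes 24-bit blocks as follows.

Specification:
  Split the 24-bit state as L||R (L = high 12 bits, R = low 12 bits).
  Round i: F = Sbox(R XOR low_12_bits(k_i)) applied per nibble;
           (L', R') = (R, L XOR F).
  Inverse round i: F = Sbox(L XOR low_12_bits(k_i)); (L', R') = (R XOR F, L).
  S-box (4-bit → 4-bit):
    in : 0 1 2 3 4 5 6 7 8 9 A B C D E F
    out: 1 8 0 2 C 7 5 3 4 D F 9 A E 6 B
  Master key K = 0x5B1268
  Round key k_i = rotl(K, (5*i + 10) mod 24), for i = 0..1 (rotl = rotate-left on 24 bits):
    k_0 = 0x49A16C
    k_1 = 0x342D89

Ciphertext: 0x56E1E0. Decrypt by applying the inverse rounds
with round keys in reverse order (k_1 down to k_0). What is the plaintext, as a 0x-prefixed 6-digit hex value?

0x905583

s_0 = ciphertext = 0x56E1E0
s_1 = InvRound(s_0, k_1) = 0x58356E
s_2 = InvRound(s_1, k_0) = 0x905583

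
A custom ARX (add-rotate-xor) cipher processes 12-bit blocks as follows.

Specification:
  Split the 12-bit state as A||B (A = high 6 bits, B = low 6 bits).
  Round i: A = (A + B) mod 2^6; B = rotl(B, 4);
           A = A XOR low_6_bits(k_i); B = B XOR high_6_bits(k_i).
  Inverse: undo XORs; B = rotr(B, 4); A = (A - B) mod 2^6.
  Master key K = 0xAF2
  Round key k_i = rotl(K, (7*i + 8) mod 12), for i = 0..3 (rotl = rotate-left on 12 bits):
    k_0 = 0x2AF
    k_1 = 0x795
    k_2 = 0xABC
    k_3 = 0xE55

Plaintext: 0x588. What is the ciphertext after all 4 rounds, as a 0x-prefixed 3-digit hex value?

s_0 = plaintext = 0x588
s_1 = Round(s_0, k_0) = 0xC48
s_2 = Round(s_1, k_1) = 0xB1C
s_3 = Round(s_2, k_2) = 0xD2D
s_4 = Round(s_3, k_3) = 0xD22

0xD22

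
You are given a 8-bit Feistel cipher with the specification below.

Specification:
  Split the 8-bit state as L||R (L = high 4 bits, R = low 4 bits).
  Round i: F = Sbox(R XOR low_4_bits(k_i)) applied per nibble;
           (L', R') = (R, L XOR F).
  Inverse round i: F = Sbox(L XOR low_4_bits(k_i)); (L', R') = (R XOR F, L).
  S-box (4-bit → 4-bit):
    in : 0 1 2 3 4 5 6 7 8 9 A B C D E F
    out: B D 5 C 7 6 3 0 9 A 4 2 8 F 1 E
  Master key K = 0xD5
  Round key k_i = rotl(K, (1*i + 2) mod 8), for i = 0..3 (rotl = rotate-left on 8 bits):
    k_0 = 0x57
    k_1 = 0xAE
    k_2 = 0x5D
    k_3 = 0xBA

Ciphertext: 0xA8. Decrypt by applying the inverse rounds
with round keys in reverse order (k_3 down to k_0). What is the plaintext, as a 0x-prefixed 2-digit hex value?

s_0 = ciphertext = 0xA8
s_1 = InvRound(s_0, k_3) = 0x3A
s_2 = InvRound(s_1, k_2) = 0xB3
s_3 = InvRound(s_2, k_1) = 0x5B
s_4 = InvRound(s_3, k_0) = 0xE5

0xE5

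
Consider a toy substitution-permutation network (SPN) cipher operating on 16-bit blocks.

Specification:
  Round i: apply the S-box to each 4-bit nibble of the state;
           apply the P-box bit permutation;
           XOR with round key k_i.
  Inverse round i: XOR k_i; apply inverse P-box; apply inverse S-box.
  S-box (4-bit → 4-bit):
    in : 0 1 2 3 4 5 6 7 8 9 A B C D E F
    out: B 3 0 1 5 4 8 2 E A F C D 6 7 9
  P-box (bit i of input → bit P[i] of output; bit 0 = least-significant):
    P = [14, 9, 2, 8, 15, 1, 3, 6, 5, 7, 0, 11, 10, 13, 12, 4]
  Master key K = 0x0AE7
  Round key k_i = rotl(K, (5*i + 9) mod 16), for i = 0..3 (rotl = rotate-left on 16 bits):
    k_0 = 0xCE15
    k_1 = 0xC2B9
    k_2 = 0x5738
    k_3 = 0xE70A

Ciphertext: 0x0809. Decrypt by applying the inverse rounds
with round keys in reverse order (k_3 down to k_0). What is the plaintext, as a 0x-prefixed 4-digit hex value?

s_0 = ciphertext = 0x0809
s_1 = InvRound(s_0, k_3) = 0x1B10
s_2 = InvRound(s_1, k_2) = 0x3F53
s_3 = InvRound(s_2, k_1) = 0xE0AF
s_4 = InvRound(s_3, k_0) = 0x00D7

0x00D7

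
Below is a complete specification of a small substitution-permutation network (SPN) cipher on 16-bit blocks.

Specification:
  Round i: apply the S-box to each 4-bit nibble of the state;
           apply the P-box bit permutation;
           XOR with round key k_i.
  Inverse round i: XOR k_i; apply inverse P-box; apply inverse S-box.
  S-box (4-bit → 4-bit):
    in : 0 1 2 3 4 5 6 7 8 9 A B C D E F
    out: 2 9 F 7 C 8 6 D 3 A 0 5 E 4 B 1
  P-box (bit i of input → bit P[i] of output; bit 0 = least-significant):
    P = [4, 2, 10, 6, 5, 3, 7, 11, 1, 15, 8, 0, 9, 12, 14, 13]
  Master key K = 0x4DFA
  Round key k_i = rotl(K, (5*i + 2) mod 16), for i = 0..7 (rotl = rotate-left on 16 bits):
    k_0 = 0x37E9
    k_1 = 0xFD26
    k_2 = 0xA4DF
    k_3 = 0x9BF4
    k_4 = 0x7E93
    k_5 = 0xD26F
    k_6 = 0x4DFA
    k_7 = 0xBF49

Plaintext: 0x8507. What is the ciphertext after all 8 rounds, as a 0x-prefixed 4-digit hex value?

0xD134

s_0 = plaintext = 0x8507
s_1 = Round(s_0, k_0) = 0x21B0
s_2 = Round(s_1, k_1) = 0x8F81
s_3 = Round(s_2, k_2) = 0xB6A5
s_4 = Round(s_3, k_3) = 0x58B4
s_5 = Round(s_4, k_4) = 0xDA71
s_6 = Round(s_5, k_5) = 0x9A9F
s_7 = Round(s_6, k_6) = 0x75E2
s_8 = Round(s_7, k_7) = 0xD134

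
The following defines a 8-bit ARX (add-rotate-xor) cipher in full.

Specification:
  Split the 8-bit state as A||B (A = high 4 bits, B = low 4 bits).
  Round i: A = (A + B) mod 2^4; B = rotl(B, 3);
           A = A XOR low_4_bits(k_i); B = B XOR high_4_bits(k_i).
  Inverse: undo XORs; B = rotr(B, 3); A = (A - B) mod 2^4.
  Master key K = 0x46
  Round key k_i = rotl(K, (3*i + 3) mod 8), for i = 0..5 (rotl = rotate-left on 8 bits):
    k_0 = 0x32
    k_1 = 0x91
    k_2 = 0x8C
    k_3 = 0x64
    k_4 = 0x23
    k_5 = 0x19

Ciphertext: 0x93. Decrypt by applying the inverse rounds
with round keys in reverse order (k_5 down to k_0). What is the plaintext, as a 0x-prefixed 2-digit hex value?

s_0 = ciphertext = 0x93
s_1 = InvRound(s_0, k_5) = 0xC4
s_2 = InvRound(s_1, k_4) = 0x3C
s_3 = InvRound(s_2, k_3) = 0x25
s_4 = InvRound(s_3, k_2) = 0x3B
s_5 = InvRound(s_4, k_1) = 0xE4
s_6 = InvRound(s_5, k_0) = 0xEE

0xEE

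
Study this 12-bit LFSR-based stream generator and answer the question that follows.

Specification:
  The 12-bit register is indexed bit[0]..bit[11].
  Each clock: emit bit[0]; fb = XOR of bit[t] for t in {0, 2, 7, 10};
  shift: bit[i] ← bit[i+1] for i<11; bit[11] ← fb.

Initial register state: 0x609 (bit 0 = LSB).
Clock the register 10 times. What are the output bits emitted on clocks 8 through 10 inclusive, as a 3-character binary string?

001

reg_0 = 0x609
clock 1: out=1, reg = 0x304
clock 2: out=0, reg = 0x982
clock 3: out=0, reg = 0xCC1
clock 4: out=1, reg = 0xE60
clock 5: out=0, reg = 0xF30
clock 6: out=0, reg = 0xF98
clock 7: out=0, reg = 0x7CC
clock 8: out=0, reg = 0xBE6
clock 9: out=0, reg = 0x5F3
clock 10: out=1, reg = 0xAF9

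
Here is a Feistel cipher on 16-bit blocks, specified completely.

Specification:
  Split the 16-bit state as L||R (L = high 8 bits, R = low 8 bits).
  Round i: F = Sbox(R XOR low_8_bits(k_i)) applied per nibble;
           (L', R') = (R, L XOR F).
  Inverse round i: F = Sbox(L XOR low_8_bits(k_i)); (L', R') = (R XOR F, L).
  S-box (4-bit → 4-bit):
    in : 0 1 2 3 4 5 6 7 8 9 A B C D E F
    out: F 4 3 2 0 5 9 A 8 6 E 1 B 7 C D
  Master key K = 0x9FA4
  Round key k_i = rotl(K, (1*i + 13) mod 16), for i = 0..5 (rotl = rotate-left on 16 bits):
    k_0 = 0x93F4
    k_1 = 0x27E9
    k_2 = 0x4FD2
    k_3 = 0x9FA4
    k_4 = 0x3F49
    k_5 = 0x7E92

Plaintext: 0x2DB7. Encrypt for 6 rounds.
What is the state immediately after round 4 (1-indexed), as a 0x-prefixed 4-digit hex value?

0x54D1

s_0 = plaintext = 0x2DB7
s_1 = Round(s_0, k_0) = 0xB72F
s_2 = Round(s_1, k_1) = 0x2F0E
s_3 = Round(s_2, k_2) = 0x0E54
s_4 = Round(s_3, k_3) = 0x54D1
s_5 = Round(s_4, k_4) = 0xD13C
s_6 = Round(s_5, k_5) = 0x3C3D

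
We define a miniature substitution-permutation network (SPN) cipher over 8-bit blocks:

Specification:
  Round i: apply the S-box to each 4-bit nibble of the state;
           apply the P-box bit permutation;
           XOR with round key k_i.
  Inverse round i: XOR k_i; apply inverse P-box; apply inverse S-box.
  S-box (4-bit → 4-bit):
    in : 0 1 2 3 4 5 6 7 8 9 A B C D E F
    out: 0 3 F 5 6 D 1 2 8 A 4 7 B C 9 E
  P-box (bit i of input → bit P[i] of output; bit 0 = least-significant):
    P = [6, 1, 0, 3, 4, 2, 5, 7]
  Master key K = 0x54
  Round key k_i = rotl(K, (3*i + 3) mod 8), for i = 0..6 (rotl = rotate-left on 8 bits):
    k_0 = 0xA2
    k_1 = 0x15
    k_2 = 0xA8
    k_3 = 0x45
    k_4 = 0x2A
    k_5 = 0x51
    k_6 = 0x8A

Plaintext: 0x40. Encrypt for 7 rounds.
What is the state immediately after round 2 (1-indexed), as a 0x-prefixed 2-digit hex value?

0xD5

s_0 = plaintext = 0x40
s_1 = Round(s_0, k_0) = 0x86
s_2 = Round(s_1, k_1) = 0xD5
s_3 = Round(s_2, k_2) = 0x41
s_4 = Round(s_3, k_3) = 0x23
s_5 = Round(s_4, k_4) = 0xDF
s_6 = Round(s_5, k_5) = 0xFA
s_7 = Round(s_6, k_6) = 0x2F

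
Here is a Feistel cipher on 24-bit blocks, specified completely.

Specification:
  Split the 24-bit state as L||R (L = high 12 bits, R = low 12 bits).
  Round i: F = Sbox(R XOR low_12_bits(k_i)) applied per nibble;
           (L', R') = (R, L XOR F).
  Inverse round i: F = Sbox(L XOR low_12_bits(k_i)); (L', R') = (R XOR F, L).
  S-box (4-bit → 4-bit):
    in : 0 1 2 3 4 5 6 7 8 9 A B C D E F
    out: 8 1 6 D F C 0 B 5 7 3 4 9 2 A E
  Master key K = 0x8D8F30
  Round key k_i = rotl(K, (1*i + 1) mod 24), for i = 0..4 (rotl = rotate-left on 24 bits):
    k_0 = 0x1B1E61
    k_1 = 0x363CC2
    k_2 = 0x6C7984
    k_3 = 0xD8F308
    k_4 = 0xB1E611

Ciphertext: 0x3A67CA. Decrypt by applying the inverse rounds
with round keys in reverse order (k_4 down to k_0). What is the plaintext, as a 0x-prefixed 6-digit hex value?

0xB8711F

s_0 = ciphertext = 0x3A67CA
s_1 = InvRound(s_0, k_4) = 0xB813A6
s_2 = InvRound(s_1, k_3) = 0x6F1B81
s_3 = InvRound(s_2, k_2) = 0x53D6F1
s_4 = InvRound(s_3, k_1) = 0x11F53D
s_5 = InvRound(s_4, k_0) = 0xB8711F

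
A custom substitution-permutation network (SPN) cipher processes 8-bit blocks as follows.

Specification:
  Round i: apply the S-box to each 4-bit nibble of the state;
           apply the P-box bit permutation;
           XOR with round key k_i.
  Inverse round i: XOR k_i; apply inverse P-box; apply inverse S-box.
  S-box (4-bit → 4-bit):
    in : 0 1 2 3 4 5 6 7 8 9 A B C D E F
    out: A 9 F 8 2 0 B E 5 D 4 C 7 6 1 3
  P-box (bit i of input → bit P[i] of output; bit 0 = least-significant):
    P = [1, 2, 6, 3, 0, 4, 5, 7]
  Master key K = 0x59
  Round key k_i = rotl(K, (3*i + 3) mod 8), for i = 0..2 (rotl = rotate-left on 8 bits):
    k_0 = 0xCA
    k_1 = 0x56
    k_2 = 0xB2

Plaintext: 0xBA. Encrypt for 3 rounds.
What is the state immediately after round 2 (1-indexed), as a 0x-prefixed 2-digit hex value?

s_0 = plaintext = 0xBA
s_1 = Round(s_0, k_0) = 0x2A
s_2 = Round(s_1, k_1) = 0xA7
s_3 = Round(s_2, k_2) = 0xDE

0xA7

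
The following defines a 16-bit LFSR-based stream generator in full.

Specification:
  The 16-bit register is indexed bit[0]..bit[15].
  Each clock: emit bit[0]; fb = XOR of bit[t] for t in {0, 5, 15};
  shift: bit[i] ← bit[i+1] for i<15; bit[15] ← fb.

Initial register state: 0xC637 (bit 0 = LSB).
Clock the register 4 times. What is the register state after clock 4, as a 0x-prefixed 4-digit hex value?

0xDC63

reg_0 = 0xC637
clock 1: out=1, reg = 0xE31B
clock 2: out=1, reg = 0x718D
clock 3: out=1, reg = 0xB8C6
clock 4: out=0, reg = 0xDC63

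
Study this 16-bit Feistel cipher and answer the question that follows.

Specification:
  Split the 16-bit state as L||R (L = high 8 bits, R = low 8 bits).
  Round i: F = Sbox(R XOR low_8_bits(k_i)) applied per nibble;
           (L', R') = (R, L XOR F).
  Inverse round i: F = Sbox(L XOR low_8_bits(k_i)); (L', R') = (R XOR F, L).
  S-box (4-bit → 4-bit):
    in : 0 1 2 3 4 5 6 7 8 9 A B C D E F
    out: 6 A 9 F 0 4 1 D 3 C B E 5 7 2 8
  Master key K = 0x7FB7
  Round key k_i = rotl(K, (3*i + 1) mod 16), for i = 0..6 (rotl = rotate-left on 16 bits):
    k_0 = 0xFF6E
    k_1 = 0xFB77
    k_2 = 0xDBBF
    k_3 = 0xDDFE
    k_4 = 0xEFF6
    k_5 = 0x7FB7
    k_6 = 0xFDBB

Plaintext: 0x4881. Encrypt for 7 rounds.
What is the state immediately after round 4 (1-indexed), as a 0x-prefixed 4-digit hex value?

s_0 = plaintext = 0x4881
s_1 = Round(s_0, k_0) = 0x8160
s_2 = Round(s_1, k_1) = 0x602C
s_3 = Round(s_2, k_2) = 0x2CAF
s_4 = Round(s_3, k_3) = 0xAF66
s_5 = Round(s_4, k_4) = 0x6669
s_6 = Round(s_5, k_5) = 0x6914
s_7 = Round(s_6, k_6) = 0x14D1

0xAF66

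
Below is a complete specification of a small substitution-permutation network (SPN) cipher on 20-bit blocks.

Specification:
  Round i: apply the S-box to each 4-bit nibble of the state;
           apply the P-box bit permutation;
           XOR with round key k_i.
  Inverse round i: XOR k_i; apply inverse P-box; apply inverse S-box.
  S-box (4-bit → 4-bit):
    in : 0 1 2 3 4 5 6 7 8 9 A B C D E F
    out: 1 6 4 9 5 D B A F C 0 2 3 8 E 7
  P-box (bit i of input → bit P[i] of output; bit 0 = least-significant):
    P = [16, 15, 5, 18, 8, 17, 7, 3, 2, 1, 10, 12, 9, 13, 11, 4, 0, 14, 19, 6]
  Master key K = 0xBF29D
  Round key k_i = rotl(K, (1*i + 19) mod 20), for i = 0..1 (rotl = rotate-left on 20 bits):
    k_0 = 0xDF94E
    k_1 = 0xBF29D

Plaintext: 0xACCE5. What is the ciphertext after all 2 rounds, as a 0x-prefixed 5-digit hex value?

0x8F207

s_0 = plaintext = 0xACCE5
s_1 = Round(s_0, k_0) = 0xADBE0
s_2 = Round(s_1, k_1) = 0x8F207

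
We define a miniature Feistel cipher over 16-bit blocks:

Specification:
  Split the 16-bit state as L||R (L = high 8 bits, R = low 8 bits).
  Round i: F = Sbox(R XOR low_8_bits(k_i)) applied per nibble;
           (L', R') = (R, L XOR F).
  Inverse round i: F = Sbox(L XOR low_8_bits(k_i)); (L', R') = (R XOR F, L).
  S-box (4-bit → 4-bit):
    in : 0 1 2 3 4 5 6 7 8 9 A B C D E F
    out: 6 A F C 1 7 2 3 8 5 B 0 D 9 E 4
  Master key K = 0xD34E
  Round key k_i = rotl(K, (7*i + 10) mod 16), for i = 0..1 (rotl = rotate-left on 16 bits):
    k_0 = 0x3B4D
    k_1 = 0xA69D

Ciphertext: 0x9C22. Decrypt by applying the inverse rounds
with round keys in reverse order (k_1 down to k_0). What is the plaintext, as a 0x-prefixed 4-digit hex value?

s_0 = ciphertext = 0x9C22
s_1 = InvRound(s_0, k_1) = 0x489C
s_2 = InvRound(s_1, k_0) = 0xFB48

0xFB48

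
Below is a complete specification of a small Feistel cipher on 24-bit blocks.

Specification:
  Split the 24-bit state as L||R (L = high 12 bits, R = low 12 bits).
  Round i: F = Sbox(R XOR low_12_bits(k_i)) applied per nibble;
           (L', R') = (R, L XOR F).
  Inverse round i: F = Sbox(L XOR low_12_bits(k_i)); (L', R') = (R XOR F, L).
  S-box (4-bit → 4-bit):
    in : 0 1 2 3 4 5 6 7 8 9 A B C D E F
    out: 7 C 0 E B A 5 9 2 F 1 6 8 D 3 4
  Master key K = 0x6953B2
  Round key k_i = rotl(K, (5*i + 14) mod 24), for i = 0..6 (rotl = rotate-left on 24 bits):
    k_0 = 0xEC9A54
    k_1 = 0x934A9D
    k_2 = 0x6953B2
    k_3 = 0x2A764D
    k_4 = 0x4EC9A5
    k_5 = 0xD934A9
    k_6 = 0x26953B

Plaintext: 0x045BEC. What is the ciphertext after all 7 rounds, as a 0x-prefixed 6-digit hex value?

0x266B18

s_0 = plaintext = 0x045BEC
s_1 = Round(s_0, k_0) = 0xBECC27
s_2 = Round(s_1, k_1) = 0xC27E8D
s_3 = Round(s_2, k_2) = 0xE8D1C3
s_4 = Round(s_3, k_3) = 0x1C37AE
s_5 = Round(s_4, k_4) = 0x7AE2B5
s_6 = Round(s_5, k_5) = 0x2B5266
s_7 = Round(s_6, k_6) = 0x266B18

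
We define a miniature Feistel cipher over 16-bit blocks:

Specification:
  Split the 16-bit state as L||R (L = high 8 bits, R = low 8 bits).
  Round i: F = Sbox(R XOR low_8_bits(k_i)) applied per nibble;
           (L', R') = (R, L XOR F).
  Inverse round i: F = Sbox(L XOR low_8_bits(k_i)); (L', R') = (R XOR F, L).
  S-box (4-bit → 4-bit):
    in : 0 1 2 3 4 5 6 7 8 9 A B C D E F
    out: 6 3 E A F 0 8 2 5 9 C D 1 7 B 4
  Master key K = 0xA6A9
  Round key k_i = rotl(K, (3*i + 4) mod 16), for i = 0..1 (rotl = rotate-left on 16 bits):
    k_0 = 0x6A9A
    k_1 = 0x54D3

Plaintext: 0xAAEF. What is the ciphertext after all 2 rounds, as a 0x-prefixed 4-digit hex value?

s_0 = plaintext = 0xAAEF
s_1 = Round(s_0, k_0) = 0xEF8A
s_2 = Round(s_1, k_1) = 0x8AE6

0x8AE6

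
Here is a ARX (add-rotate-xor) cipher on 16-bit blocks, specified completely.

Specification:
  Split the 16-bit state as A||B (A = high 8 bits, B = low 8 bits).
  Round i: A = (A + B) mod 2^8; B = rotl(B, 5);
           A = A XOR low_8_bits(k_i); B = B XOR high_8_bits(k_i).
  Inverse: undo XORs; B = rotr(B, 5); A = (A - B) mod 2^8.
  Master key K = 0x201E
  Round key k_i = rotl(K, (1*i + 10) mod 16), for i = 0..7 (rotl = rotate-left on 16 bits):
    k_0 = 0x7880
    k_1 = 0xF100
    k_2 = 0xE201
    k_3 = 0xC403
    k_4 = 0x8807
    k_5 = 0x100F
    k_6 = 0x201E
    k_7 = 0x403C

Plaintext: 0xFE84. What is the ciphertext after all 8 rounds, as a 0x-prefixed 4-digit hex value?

0xF7F2

s_0 = plaintext = 0xFE84
s_1 = Round(s_0, k_0) = 0x02E8
s_2 = Round(s_1, k_1) = 0xEAEC
s_3 = Round(s_2, k_2) = 0xD77F
s_4 = Round(s_3, k_3) = 0x552B
s_5 = Round(s_4, k_4) = 0x87ED
s_6 = Round(s_5, k_5) = 0x7BAD
s_7 = Round(s_6, k_6) = 0x3695
s_8 = Round(s_7, k_7) = 0xF7F2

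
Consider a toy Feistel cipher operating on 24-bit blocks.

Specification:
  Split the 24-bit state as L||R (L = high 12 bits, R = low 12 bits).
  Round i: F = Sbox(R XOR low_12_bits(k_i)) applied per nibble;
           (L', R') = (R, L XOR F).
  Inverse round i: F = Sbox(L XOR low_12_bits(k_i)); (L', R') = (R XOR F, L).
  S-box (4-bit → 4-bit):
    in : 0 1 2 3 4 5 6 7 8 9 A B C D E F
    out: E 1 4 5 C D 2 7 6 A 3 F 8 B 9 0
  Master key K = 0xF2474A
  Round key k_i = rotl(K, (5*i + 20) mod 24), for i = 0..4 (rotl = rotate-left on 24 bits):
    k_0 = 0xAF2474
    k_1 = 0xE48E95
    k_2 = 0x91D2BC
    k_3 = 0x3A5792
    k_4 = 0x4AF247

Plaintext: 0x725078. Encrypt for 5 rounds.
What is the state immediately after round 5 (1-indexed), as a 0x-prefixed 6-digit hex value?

s_0 = plaintext = 0x725078
s_1 = Round(s_0, k_0) = 0x078BCD
s_2 = Round(s_1, k_1) = 0xBCDDAE
s_3 = Round(s_2, k_2) = 0xDAEBD9
s_4 = Round(s_3, k_3) = 0xBD9561
s_5 = Round(s_4, k_4) = 0x561C9B

0x561C9B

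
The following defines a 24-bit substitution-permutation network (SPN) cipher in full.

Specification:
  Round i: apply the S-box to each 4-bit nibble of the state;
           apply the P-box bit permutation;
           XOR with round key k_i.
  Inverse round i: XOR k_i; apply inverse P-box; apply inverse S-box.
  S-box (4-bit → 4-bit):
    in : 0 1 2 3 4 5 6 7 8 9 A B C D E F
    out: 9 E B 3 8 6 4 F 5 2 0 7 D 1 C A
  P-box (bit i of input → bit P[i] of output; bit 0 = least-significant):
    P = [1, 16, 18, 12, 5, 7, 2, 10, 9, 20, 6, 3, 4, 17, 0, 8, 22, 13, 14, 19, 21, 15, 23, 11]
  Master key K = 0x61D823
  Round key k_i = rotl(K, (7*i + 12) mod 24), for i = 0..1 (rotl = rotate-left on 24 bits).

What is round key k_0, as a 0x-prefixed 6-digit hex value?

0x82361D

K = 0x61D823
k_0 = rotl(K, (7*0+12) mod 24) = rotl(K, 12) = 0x82361D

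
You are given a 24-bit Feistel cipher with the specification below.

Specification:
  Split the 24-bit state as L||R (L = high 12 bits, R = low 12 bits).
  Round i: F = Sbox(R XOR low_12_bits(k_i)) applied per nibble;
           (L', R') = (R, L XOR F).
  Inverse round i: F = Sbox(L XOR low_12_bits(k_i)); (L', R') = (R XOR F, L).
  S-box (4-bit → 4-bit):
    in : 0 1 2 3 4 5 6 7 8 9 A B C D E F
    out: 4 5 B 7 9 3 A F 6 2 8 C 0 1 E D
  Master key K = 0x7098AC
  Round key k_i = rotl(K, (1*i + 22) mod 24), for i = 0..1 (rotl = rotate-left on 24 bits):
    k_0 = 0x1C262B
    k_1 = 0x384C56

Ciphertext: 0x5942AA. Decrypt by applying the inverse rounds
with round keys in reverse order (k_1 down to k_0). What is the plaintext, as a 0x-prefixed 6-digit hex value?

s_0 = ciphertext = 0x5942AA
s_1 = InvRound(s_0, k_1) = 0x0A1594
s_2 = InvRound(s_1, k_0) = 0xFFC0A1

0xFFC0A1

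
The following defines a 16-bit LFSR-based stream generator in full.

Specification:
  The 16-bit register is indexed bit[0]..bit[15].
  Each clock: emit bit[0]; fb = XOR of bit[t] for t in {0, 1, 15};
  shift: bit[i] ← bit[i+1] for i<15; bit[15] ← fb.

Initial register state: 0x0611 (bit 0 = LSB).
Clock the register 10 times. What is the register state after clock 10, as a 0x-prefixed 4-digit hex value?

reg_0 = 0x0611
clock 1: out=1, reg = 0x8308
clock 2: out=0, reg = 0xC184
clock 3: out=0, reg = 0xE0C2
clock 4: out=0, reg = 0x7061
clock 5: out=1, reg = 0xB830
clock 6: out=0, reg = 0xDC18
clock 7: out=0, reg = 0xEE0C
clock 8: out=0, reg = 0xF706
clock 9: out=0, reg = 0x7B83
clock 10: out=1, reg = 0x3DC1

0x3DC1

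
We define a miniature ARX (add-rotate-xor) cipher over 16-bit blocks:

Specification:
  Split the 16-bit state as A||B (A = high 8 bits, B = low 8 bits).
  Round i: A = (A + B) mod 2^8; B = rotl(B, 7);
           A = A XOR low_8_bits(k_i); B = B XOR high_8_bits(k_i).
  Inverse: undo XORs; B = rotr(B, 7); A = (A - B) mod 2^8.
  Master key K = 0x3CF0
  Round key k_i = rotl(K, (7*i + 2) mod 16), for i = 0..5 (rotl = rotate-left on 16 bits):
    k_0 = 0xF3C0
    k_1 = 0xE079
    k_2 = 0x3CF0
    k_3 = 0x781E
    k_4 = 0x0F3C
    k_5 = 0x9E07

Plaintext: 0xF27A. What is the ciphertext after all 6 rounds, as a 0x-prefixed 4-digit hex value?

s_0 = plaintext = 0xF27A
s_1 = Round(s_0, k_0) = 0xACCE
s_2 = Round(s_1, k_1) = 0x0387
s_3 = Round(s_2, k_2) = 0x7AFF
s_4 = Round(s_3, k_3) = 0x6787
s_5 = Round(s_4, k_4) = 0xD2CC
s_6 = Round(s_5, k_5) = 0x99F8

0x99F8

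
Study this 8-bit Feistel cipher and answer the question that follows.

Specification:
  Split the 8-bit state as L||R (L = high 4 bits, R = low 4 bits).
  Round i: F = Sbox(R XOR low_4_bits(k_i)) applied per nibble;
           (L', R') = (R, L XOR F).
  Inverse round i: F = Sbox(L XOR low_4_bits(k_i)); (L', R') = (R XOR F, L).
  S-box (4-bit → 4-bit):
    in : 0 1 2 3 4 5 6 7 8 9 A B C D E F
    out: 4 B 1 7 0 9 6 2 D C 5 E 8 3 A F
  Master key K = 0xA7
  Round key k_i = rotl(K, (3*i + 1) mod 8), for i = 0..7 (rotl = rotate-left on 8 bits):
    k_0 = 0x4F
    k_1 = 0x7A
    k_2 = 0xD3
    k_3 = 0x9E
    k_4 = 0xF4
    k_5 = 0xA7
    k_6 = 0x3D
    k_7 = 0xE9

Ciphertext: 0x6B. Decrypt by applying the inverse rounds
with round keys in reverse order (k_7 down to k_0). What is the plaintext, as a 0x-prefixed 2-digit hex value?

s_0 = ciphertext = 0x6B
s_1 = InvRound(s_0, k_7) = 0x46
s_2 = InvRound(s_1, k_6) = 0xA4
s_3 = InvRound(s_2, k_5) = 0x7A
s_4 = InvRound(s_3, k_4) = 0xD7
s_5 = InvRound(s_4, k_3) = 0x0D
s_6 = InvRound(s_5, k_2) = 0xA0
s_7 = InvRound(s_6, k_1) = 0x4A
s_8 = InvRound(s_7, k_0) = 0x44

0x44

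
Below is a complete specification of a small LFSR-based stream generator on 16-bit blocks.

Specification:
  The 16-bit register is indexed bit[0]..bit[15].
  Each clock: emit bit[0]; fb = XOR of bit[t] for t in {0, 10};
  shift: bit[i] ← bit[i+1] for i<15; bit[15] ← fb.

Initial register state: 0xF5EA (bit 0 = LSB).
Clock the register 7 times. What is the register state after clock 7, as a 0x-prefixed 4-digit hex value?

reg_0 = 0xF5EA
clock 1: out=0, reg = 0xFAF5
clock 2: out=1, reg = 0xFD7A
clock 3: out=0, reg = 0xFEBD
clock 4: out=1, reg = 0x7F5E
clock 5: out=0, reg = 0xBFAF
clock 6: out=1, reg = 0x5FD7
clock 7: out=1, reg = 0x2FEB

0x2FEB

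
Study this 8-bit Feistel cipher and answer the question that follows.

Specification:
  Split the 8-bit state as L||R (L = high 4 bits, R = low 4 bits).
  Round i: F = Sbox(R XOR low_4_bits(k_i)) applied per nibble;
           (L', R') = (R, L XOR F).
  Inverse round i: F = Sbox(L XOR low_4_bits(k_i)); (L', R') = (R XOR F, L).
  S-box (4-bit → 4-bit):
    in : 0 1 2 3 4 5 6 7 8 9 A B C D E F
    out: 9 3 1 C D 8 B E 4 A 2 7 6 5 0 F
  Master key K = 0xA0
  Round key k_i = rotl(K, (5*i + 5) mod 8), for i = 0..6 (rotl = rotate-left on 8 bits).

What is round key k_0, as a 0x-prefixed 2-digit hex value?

K = 0xA0
k_0 = rotl(K, (5*0+5) mod 8) = rotl(K, 5) = 0x14

0x14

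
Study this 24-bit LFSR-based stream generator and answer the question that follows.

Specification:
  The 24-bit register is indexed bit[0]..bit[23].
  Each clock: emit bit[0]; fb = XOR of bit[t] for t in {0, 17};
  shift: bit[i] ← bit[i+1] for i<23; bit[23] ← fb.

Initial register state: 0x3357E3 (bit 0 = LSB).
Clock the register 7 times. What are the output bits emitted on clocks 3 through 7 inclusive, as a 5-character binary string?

reg_0 = 0x3357E3
clock 1: out=1, reg = 0x19ABF1
clock 2: out=1, reg = 0x8CD5F8
clock 3: out=0, reg = 0x466AFC
clock 4: out=0, reg = 0xA3357E
clock 5: out=0, reg = 0xD19ABF
clock 6: out=1, reg = 0xE8CD5F
clock 7: out=1, reg = 0xF466AF

00011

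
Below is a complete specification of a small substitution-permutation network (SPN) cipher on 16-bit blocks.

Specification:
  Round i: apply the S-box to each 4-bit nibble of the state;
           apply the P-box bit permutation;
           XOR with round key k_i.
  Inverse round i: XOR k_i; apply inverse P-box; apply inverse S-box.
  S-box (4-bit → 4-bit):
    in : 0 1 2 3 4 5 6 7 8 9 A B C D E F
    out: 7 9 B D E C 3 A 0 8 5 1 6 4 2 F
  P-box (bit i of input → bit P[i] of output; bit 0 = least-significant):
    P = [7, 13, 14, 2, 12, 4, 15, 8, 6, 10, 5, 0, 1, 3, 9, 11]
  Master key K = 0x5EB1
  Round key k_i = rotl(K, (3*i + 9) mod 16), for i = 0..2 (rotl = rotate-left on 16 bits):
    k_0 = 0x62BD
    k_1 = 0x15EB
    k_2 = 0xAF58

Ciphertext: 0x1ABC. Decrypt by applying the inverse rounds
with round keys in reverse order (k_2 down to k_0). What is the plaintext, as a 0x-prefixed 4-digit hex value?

s_0 = ciphertext = 0x1ABC
s_1 = InvRound(s_0, k_2) = 0x8032
s_2 = InvRound(s_1, k_1) = 0xE2FB
s_3 = InvRound(s_2, k_0) = 0xBBD9

0xBBD9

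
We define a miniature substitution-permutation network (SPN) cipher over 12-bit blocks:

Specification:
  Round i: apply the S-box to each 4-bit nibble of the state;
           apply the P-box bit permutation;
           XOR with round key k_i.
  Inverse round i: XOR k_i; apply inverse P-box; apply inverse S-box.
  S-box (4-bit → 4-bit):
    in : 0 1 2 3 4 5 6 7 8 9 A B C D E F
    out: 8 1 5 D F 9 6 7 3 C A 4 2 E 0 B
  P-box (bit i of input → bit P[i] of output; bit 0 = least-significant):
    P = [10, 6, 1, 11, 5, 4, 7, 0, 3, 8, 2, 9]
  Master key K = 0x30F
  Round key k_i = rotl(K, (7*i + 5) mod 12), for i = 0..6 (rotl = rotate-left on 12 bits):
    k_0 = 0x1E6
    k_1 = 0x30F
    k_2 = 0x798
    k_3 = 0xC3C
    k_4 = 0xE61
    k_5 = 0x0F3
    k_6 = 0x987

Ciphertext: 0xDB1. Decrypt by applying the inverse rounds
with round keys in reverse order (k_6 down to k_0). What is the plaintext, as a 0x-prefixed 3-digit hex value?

s_0 = ciphertext = 0xDB1
s_1 = InvRound(s_0, k_6) = 0xB82
s_2 = InvRound(s_1, k_5) = 0xAFA
s_3 = InvRound(s_2, k_4) = 0x1D2
s_4 = InvRound(s_3, k_3) = 0x724
s_5 = InvRound(s_4, k_2) = 0x27E
s_6 = InvRound(s_5, k_1) = 0xCFC
s_7 = InvRound(s_6, k_0) = 0x8C3

0x8C3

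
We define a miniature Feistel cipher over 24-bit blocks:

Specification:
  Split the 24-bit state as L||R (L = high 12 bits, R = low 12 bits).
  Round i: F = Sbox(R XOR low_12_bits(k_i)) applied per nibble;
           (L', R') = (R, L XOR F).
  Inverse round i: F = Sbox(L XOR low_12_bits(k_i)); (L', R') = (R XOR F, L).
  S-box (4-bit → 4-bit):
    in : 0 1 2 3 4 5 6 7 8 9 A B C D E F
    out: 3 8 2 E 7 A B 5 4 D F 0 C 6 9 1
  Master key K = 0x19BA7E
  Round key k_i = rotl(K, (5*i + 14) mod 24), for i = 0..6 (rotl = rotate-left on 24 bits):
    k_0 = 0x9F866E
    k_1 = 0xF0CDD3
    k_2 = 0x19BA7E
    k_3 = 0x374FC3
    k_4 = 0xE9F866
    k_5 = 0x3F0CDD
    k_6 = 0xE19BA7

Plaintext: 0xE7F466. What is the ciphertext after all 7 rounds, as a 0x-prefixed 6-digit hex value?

s_0 = plaintext = 0xE7F466
s_1 = Round(s_0, k_0) = 0x466C4B
s_2 = Round(s_1, k_1) = 0xC4BCB2
s_3 = Round(s_2, k_2) = 0xCB2787
s_4 = Round(s_3, k_3) = 0x7878C5
s_5 = Round(s_4, k_4) = 0x8C5479
s_6 = Round(s_5, k_5) = 0x479C32
s_7 = Round(s_6, k_6) = 0xC321A3

0xC321A3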